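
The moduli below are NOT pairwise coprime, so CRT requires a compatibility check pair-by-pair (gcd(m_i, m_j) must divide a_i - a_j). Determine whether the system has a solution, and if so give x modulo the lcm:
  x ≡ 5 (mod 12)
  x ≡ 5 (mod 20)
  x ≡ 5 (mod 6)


Moduli 12, 20, 6 are not pairwise coprime, so CRT works modulo lcm(m_i) when all pairwise compatibility conditions hold.
Pairwise compatibility: gcd(m_i, m_j) must divide a_i - a_j for every pair.
Merge one congruence at a time:
  Start: x ≡ 5 (mod 12).
  Combine with x ≡ 5 (mod 20): gcd(12, 20) = 4; 5 - 5 = 0, which IS divisible by 4, so compatible.
    Write x = 5 + 12·t and substitute into x ≡ 5 (mod 20): 12·t ≡ 5 − 5 = 0 (mod 20).
    Divide the congruence (and modulus) by g = 4: 3·t ≡ 0 (mod 5).
    The inverse of 3 mod 5 is 2 (since 3·2 = 6 = 1·5 + 1), so t ≡ 2·0 = 0 ≡ 0 (mod 5).
    Then x = 5 + 12·0 = 5, valid modulo lcm(12, 20) = 60: x ≡ 5 (mod 60).
  Combine with x ≡ 5 (mod 6): gcd(60, 6) = 6; 5 - 5 = 0, which IS divisible by 6, so compatible.
    Write x = 5 + 60·t and substitute into x ≡ 5 (mod 6): 60·t ≡ 5 − 5 = 0 (mod 6).
    Divide the congruence (and modulus) by g = 6: 10·t ≡ 0 (mod 1).
    Modulo 1 every t works; take t = 0.
    Then x = 5 + 60·0 = 5, valid modulo lcm(60, 6) = 60: x ≡ 5 (mod 60).
Verify: 5 mod 12 = 5, 5 mod 20 = 5, 5 mod 6 = 5.

x ≡ 5 (mod 60).


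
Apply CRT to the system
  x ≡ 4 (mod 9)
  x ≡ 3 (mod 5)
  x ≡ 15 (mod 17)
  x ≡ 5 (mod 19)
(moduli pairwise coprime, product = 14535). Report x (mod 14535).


Product of moduli M = 9 · 5 · 17 · 19 = 14535.
Merge one congruence at a time:
  Start: x ≡ 4 (mod 9).
  Combine with x ≡ 3 (mod 5); new modulus lcm = 45.
    Write x = 4 + 9·t and substitute into x ≡ 3 (mod 5): 9·t ≡ 3 − 4 = -1 (mod 5).
    Reduce coefficients mod 5: 4·t ≡ 4 (mod 5).
    The inverse of 4 mod 5 is 4 (since 4·4 = 16 = 3·5 + 1), so t ≡ 4·4 = 16 ≡ 1 (mod 5).
    Then x = 4 + 9·1 = 13, valid modulo lcm(9, 5) = 45: x ≡ 13 (mod 45).
  Combine with x ≡ 15 (mod 17); new modulus lcm = 765.
    Write x = 13 + 45·t and substitute into x ≡ 15 (mod 17): 45·t ≡ 15 − 13 = 2 (mod 17).
    Reduce coefficients mod 17: 11·t ≡ 2 (mod 17).
    The inverse of 11 mod 17 is 14 (since 11·14 = 154 = 9·17 + 1), so t ≡ 14·2 = 28 ≡ 11 (mod 17).
    Then x = 13 + 45·11 = 508, valid modulo lcm(45, 17) = 765: x ≡ 508 (mod 765).
  Combine with x ≡ 5 (mod 19); new modulus lcm = 14535.
    Write x = 508 + 765·t and substitute into x ≡ 5 (mod 19): 765·t ≡ 5 − 508 = -503 (mod 19).
    Reduce coefficients mod 19: 5·t ≡ 10 (mod 19).
    The inverse of 5 mod 19 is 4 (since 5·4 = 20 = 1·19 + 1), so t ≡ 4·10 = 40 ≡ 2 (mod 19).
    Then x = 508 + 765·2 = 2038, valid modulo lcm(765, 19) = 14535: x ≡ 2038 (mod 14535).
Verify against each original: 2038 mod 9 = 4, 2038 mod 5 = 3, 2038 mod 17 = 15, 2038 mod 19 = 5.

x ≡ 2038 (mod 14535).


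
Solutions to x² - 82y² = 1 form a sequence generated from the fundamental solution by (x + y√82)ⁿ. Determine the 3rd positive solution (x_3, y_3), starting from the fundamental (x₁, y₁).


Step 1: Find the fundamental solution (x₁, y₁) of x² - 82y² = 1.
  Expand √82 as a continued fraction. a₀ = ⌊√82⌋ = 9; iterate m_{k+1} = d_k·a_k − m_k, d_{k+1} = (82 − m_{k+1}²)/d_k, a_{k+1} = ⌊(a₀ + m_{k+1})/d_{k+1}⌋ (starting m₀ = 0, d₀ = 1), with convergents p_k = a_k·p_{k-1} + p_{k-2}, q_k = a_k·q_{k-1} + q_{k-2} (p₋₁ = 1, q₋₁ = 0):
  k = 0: a₀ = 9; p₀/q₀ = 9/1; p₀² − 82·q₀² = 81 − 82 = -1.
  k = 1: m = 9, d = 1, a = ⌊(9 + 9)/1⌋ = 18; p/q = (18·9 + 1)/(18·1 + 0) = 163/18; p² − 82·q² = 26569 − 26568 = 1.
  The first convergent with p² − 82·q² = 1 gives the fundamental solution (x₁, y₁) = (163, 18).
Step 2: Apply the recurrence (x_{n+1}, y_{n+1}) = (x₁x_n + 82y₁y_n, x₁y_n + y₁x_n) repeatedly.
  From (x_1, y_1) = (163, 18): x_2 = 163·163 + 82·18·18 = 53137; y_2 = 163·18 + 18·163 = 5868.
  From (x_2, y_2) = (53137, 5868): x_3 = 163·53137 + 82·18·5868 = 17322499; y_3 = 163·5868 + 18·53137 = 1912950.
Step 3: Verify x_3² - 82·y_3² = 300068971605001 - 300068971605000 = 1 (should be 1). ✓

(x_1, y_1) = (163, 18); (x_3, y_3) = (17322499, 1912950).


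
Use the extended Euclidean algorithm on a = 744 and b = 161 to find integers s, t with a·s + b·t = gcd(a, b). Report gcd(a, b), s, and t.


Euclidean algorithm on (744, 161) — divide until remainder is 0:
  744 = 4 · 161 + 100
  161 = 1 · 100 + 61
  100 = 1 · 61 + 39
  61 = 1 · 39 + 22
  39 = 1 · 22 + 17
  22 = 1 · 17 + 5
  17 = 3 · 5 + 2
  5 = 2 · 2 + 1
  2 = 2 · 1 + 0
gcd(744, 161) = 1.
Track Bezout coefficients alongside the remainders: start with r₀ = 744 = a·1 + b·0 (s = 1, t = 0) and r₁ = 161 = a·0 + b·1 (s = 0, t = 1); each new remainder r_{k+1} = r_{k-1} − q_k·r_k inherits s_{k+1} = s_{k-1} − q_k·s_k, t_{k+1} = t_{k-1} − q_k·t_k, so r_k = a·s_k + b·t_k at every step:
  q = 4: r = 100, s = 1 − 4·0 = 1, t = 0 − 4·1 = -4  (check: 744·1 + 161·(-4) = 100)
  q = 1: r = 61, s = 0 − 1·1 = -1, t = 1 − 1·(-4) = 5  (check: 744·(-1) + 161·5 = 61)
  q = 1: r = 39, s = 1 − 1·(-1) = 2, t = -4 − 1·5 = -9  (check: 744·2 + 161·(-9) = 39)
  q = 1: r = 22, s = -1 − 1·2 = -3, t = 5 − 1·(-9) = 14  (check: 744·(-3) + 161·14 = 22)
  q = 1: r = 17, s = 2 − 1·(-3) = 5, t = -9 − 1·14 = -23  (check: 744·5 + 161·(-23) = 17)
  q = 1: r = 5, s = -3 − 1·5 = -8, t = 14 − 1·(-23) = 37  (check: 744·(-8) + 161·37 = 5)
  q = 3: r = 2, s = 5 − 3·(-8) = 29, t = -23 − 3·37 = -134  (check: 744·29 + 161·(-134) = 2)
  q = 2: r = 1, s = -8 − 2·29 = -66, t = 37 − 2·(-134) = 305  (check: 744·(-66) + 161·305 = 1)
The row with r = 1 (the gcd) gives the Bezout coefficients s = -66, t = 305.
Result: 744 · (-66) + 161 · (305) = 1.

gcd(744, 161) = 1; s = -66, t = 305 (check: 744·(-66) + 161·305 = 1).


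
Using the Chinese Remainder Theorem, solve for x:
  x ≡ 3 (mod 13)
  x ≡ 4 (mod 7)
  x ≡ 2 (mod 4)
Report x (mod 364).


Moduli 13, 7, 4 are pairwise coprime; by CRT there is a unique solution modulo M = 13 · 7 · 4 = 364.
Solve pairwise, accumulating the modulus:
  Start with x ≡ 3 (mod 13).
  Combine with x ≡ 4 (mod 7): since gcd(13, 7) = 1, we get a unique residue mod 91.
    Write x = 3 + 13·t and substitute into x ≡ 4 (mod 7): 13·t ≡ 4 − 3 = 1 (mod 7).
    Reduce coefficients mod 7: 6·t ≡ 1 (mod 7).
    The inverse of 6 mod 7 is 6 (since 6·6 = 36 = 5·7 + 1), so t ≡ 6·1 = 6 ≡ 6 (mod 7).
    Then x = 3 + 13·6 = 81, valid modulo lcm(13, 7) = 91: x ≡ 81 (mod 91).
  Combine with x ≡ 2 (mod 4): since gcd(91, 4) = 1, we get a unique residue mod 364.
    Write x = 81 + 91·t and substitute into x ≡ 2 (mod 4): 91·t ≡ 2 − 81 = -79 (mod 4).
    Reduce coefficients mod 4: 3·t ≡ 1 (mod 4).
    The inverse of 3 mod 4 is 3 (since 3·3 = 9 = 2·4 + 1), so t ≡ 3·1 = 3 ≡ 3 (mod 4).
    Then x = 81 + 91·3 = 354, valid modulo lcm(91, 4) = 364: x ≡ 354 (mod 364).
Verify: 354 mod 13 = 3 ✓, 354 mod 7 = 4 ✓, 354 mod 4 = 2 ✓.

x ≡ 354 (mod 364).


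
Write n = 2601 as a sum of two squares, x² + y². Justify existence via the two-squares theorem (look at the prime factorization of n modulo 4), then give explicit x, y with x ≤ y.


Step 1: Factor n = 2601 = 3^2 · 17^2.
Step 2: Check the mod-4 condition on each prime factor: 3 ≡ 3 (mod 4), exponent 2 (must be even); 17 ≡ 1 (mod 4), exponent 2.
All primes ≡ 3 (mod 4) appear to even exponent (or don't appear), so by the two-squares theorem n IS expressible as a sum of two squares.
Step 3: Build a representation. Group n = k² · m with k = 3 and m = 17 · 17 = 289 (a product of primes ≡ 1 (mod 4)); a representation of m scales to one of n via (k·x)² + (k·y)² = k²(x² + y²). Each prime p ≡ 1 (mod 4) is itself a sum of two squares; find a² by testing p − a² for a perfect square:
  17: 17 − 1² = 16 = 4² ⇒ 17 = 1² + 4².
  Combine using the Brahmagupta–Fibonacci identity (a² + b²)(c² + d²) = (ac − bd)² + (ad + bc)² = (ac + bd)² + (ad − bc)²:
  17 · 17 = 289: from (1² + 4²)(1² + 4²), take (1·1 − 4·4, 1·4 + 4·1) = (1 − 16, 4 + 4) = (-15, 8); dropping signs (only squares matter) gives (15, 8); check 15² + 8² = 225 + 64 = 289 ✓.
  Scale by k = 3: (3·15, 3·8) = (45, 24).
Step 4: Order so x ≤ y and verify: 24² + 45² = 576 + 2025 = 2601 = n. ✓

n = 2601 = 24² + 45² (one valid representation with x ≤ y).


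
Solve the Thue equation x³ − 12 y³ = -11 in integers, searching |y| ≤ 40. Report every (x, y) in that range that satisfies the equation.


The equation is x³ - 12y³ = -11. For fixed y, x³ = 12·y³ − 11, so a solution requires the RHS to be a perfect cube.
Strategy: iterate y from -40 to 40, compute RHS = 12·y³ − 11, and check whether it is a (positive or negative) perfect cube.
Check small values of y:
  y = 0: RHS = -11 is not a perfect cube.
  y = 1: RHS = 1 = (1)³ ⇒ x = 1 works.
  y = -1: RHS = -23 is not a perfect cube.
  y = 2: RHS = 85 is not a perfect cube.
  y = -2: RHS = -107 is not a perfect cube.
  y = 3: RHS = 313 is not a perfect cube.
  y = -3: RHS = -335 is not a perfect cube.
Continuing the search up to |y| = 40 finds no further solutions beyond those listed.
Collected solutions: (1, 1).

Solutions (with |y| ≤ 40): (1, 1).


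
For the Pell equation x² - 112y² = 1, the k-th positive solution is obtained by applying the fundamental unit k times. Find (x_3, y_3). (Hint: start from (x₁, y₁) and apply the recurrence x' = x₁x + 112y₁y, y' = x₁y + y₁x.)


Step 1: Find the fundamental solution (x₁, y₁) of x² - 112y² = 1.
  Expand √112 as a continued fraction. a₀ = ⌊√112⌋ = 10; iterate m_{k+1} = d_k·a_k − m_k, d_{k+1} = (112 − m_{k+1}²)/d_k, a_{k+1} = ⌊(a₀ + m_{k+1})/d_{k+1}⌋ (starting m₀ = 0, d₀ = 1), with convergents p_k = a_k·p_{k-1} + p_{k-2}, q_k = a_k·q_{k-1} + q_{k-2} (p₋₁ = 1, q₋₁ = 0):
  k = 0: a₀ = 10; p₀/q₀ = 10/1; p₀² − 112·q₀² = 100 − 112 = -12.
  k = 1: m = 10, d = 12, a = ⌊(10 + 10)/12⌋ = 1; p/q = (1·10 + 1)/(1·1 + 0) = 11/1; p² − 112·q² = 121 − 112 = 9.
  k = 2: m = 2, d = 9, a = ⌊(10 + 2)/9⌋ = 1; p/q = (1·11 + 10)/(1·1 + 1) = 21/2; p² − 112·q² = 441 − 448 = -7.
  k = 3: m = 7, d = 7, a = ⌊(10 + 7)/7⌋ = 2; p/q = (2·21 + 11)/(2·2 + 1) = 53/5; p² − 112·q² = 2809 − 2800 = 9.
  k = 4: m = 7, d = 9, a = ⌊(10 + 7)/9⌋ = 1; p/q = (1·53 + 21)/(1·5 + 2) = 74/7; p² − 112·q² = 5476 − 5488 = -12.
  k = 5: m = 2, d = 12, a = ⌊(10 + 2)/12⌋ = 1; p/q = (1·74 + 53)/(1·7 + 5) = 127/12; p² − 112·q² = 16129 − 16128 = 1.
  The first convergent with p² − 112·q² = 1 gives the fundamental solution (x₁, y₁) = (127, 12).
Step 2: Apply the recurrence (x_{n+1}, y_{n+1}) = (x₁x_n + 112y₁y_n, x₁y_n + y₁x_n) repeatedly.
  From (x_1, y_1) = (127, 12): x_2 = 127·127 + 112·12·12 = 32257; y_2 = 127·12 + 12·127 = 3048.
  From (x_2, y_2) = (32257, 3048): x_3 = 127·32257 + 112·12·3048 = 8193151; y_3 = 127·3048 + 12·32257 = 774180.
Step 3: Verify x_3² - 112·y_3² = 67127723308801 - 67127723308800 = 1 (should be 1). ✓

(x_1, y_1) = (127, 12); (x_3, y_3) = (8193151, 774180).


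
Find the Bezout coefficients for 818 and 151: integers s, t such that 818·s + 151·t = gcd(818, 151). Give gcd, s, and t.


Euclidean algorithm on (818, 151) — divide until remainder is 0:
  818 = 5 · 151 + 63
  151 = 2 · 63 + 25
  63 = 2 · 25 + 13
  25 = 1 · 13 + 12
  13 = 1 · 12 + 1
  12 = 12 · 1 + 0
gcd(818, 151) = 1.
Track Bezout coefficients alongside the remainders: start with r₀ = 818 = a·1 + b·0 (s = 1, t = 0) and r₁ = 151 = a·0 + b·1 (s = 0, t = 1); each new remainder r_{k+1} = r_{k-1} − q_k·r_k inherits s_{k+1} = s_{k-1} − q_k·s_k, t_{k+1} = t_{k-1} − q_k·t_k, so r_k = a·s_k + b·t_k at every step:
  q = 5: r = 63, s = 1 − 5·0 = 1, t = 0 − 5·1 = -5  (check: 818·1 + 151·(-5) = 63)
  q = 2: r = 25, s = 0 − 2·1 = -2, t = 1 − 2·(-5) = 11  (check: 818·(-2) + 151·11 = 25)
  q = 2: r = 13, s = 1 − 2·(-2) = 5, t = -5 − 2·11 = -27  (check: 818·5 + 151·(-27) = 13)
  q = 1: r = 12, s = -2 − 1·5 = -7, t = 11 − 1·(-27) = 38  (check: 818·(-7) + 151·38 = 12)
  q = 1: r = 1, s = 5 − 1·(-7) = 12, t = -27 − 1·38 = -65  (check: 818·12 + 151·(-65) = 1)
The row with r = 1 (the gcd) gives the Bezout coefficients s = 12, t = -65.
Result: 818 · (12) + 151 · (-65) = 1.

gcd(818, 151) = 1; s = 12, t = -65 (check: 818·12 + 151·(-65) = 1).


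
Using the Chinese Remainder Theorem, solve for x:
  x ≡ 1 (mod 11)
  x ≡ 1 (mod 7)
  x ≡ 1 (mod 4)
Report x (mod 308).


Moduli 11, 7, 4 are pairwise coprime; by CRT there is a unique solution modulo M = 11 · 7 · 4 = 308.
Solve pairwise, accumulating the modulus:
  Start with x ≡ 1 (mod 11).
  Combine with x ≡ 1 (mod 7): since gcd(11, 7) = 1, we get a unique residue mod 77.
    Write x = 1 + 11·t and substitute into x ≡ 1 (mod 7): 11·t ≡ 1 − 1 = 0 (mod 7).
    Reduce coefficients mod 7: 4·t ≡ 0 (mod 7).
    The inverse of 4 mod 7 is 2 (since 4·2 = 8 = 1·7 + 1), so t ≡ 2·0 = 0 ≡ 0 (mod 7).
    Then x = 1 + 11·0 = 1, valid modulo lcm(11, 7) = 77: x ≡ 1 (mod 77).
  Combine with x ≡ 1 (mod 4): since gcd(77, 4) = 1, we get a unique residue mod 308.
    Write x = 1 + 77·t and substitute into x ≡ 1 (mod 4): 77·t ≡ 1 − 1 = 0 (mod 4).
    Reduce coefficients mod 4: 1·t ≡ 0 (mod 4).
    So t ≡ 0 (mod 4).
    Then x = 1 + 77·0 = 1, valid modulo lcm(77, 4) = 308: x ≡ 1 (mod 308).
Verify: 1 mod 11 = 1 ✓, 1 mod 7 = 1 ✓, 1 mod 4 = 1 ✓.

x ≡ 1 (mod 308).


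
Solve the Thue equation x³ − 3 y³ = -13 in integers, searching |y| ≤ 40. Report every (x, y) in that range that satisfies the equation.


The equation is x³ - 3y³ = -13. For fixed y, x³ = 3·y³ − 13, so a solution requires the RHS to be a perfect cube.
Strategy: iterate y from -40 to 40, compute RHS = 3·y³ − 13, and check whether it is a (positive or negative) perfect cube.
Check small values of y:
  y = 0: RHS = -13 is not a perfect cube.
  y = 1: RHS = -10 is not a perfect cube.
  y = -1: RHS = -16 is not a perfect cube.
  y = 2: RHS = 11 is not a perfect cube.
  y = -2: RHS = -37 is not a perfect cube.
  y = 3: RHS = 68 is not a perfect cube.
  y = -3: RHS = -94 is not a perfect cube.
Continuing the search up to |y| = 40 finds no solutions either.
No (x, y) in the scanned range satisfies the equation.

No integer solutions with |y| ≤ 40.


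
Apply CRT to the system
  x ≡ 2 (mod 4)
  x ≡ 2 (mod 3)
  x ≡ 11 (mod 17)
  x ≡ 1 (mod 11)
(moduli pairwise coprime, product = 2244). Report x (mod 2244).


Product of moduli M = 4 · 3 · 17 · 11 = 2244.
Merge one congruence at a time:
  Start: x ≡ 2 (mod 4).
  Combine with x ≡ 2 (mod 3); new modulus lcm = 12.
    Write x = 2 + 4·t and substitute into x ≡ 2 (mod 3): 4·t ≡ 2 − 2 = 0 (mod 3).
    Reduce coefficients mod 3: 1·t ≡ 0 (mod 3).
    So t ≡ 0 (mod 3).
    Then x = 2 + 4·0 = 2, valid modulo lcm(4, 3) = 12: x ≡ 2 (mod 12).
  Combine with x ≡ 11 (mod 17); new modulus lcm = 204.
    Write x = 2 + 12·t and substitute into x ≡ 11 (mod 17): 12·t ≡ 11 − 2 = 9 (mod 17).
    The inverse of 12 mod 17 is 10 (since 12·10 = 120 = 7·17 + 1), so t ≡ 10·9 = 90 ≡ 5 (mod 17).
    Then x = 2 + 12·5 = 62, valid modulo lcm(12, 17) = 204: x ≡ 62 (mod 204).
  Combine with x ≡ 1 (mod 11); new modulus lcm = 2244.
    Write x = 62 + 204·t and substitute into x ≡ 1 (mod 11): 204·t ≡ 1 − 62 = -61 (mod 11).
    Reduce coefficients mod 11: 6·t ≡ 5 (mod 11).
    The inverse of 6 mod 11 is 2 (since 6·2 = 12 = 1·11 + 1), so t ≡ 2·5 = 10 ≡ 10 (mod 11).
    Then x = 62 + 204·10 = 2102, valid modulo lcm(204, 11) = 2244: x ≡ 2102 (mod 2244).
Verify against each original: 2102 mod 4 = 2, 2102 mod 3 = 2, 2102 mod 17 = 11, 2102 mod 11 = 1.

x ≡ 2102 (mod 2244).


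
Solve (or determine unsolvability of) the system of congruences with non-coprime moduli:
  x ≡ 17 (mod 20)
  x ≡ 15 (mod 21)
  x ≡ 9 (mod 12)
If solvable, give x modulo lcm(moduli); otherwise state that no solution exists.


Moduli 20, 21, 12 are not pairwise coprime, so CRT works modulo lcm(m_i) when all pairwise compatibility conditions hold.
Pairwise compatibility: gcd(m_i, m_j) must divide a_i - a_j for every pair.
Merge one congruence at a time:
  Start: x ≡ 17 (mod 20).
  Combine with x ≡ 15 (mod 21): gcd(20, 21) = 1; 15 - 17 = -2, which IS divisible by 1, so compatible.
    Write x = 17 + 20·t and substitute into x ≡ 15 (mod 21): 20·t ≡ 15 − 17 = -2 (mod 21).
    Reduce coefficients mod 21: 20·t ≡ 19 (mod 21).
    The inverse of 20 mod 21 is 20 (since 20·20 = 400 = 19·21 + 1), so t ≡ 20·19 = 380 ≡ 2 (mod 21).
    Then x = 17 + 20·2 = 57, valid modulo lcm(20, 21) = 420: x ≡ 57 (mod 420).
  Combine with x ≡ 9 (mod 12): gcd(420, 12) = 12; 9 - 57 = -48, which IS divisible by 12, so compatible.
    Write x = 57 + 420·t and substitute into x ≡ 9 (mod 12): 420·t ≡ 9 − 57 = -48 (mod 12).
    Divide the congruence (and modulus) by g = 12: 35·t ≡ -4 (mod 1).
    Modulo 1 every t works; take t = 0.
    Then x = 57 + 420·0 = 57, valid modulo lcm(420, 12) = 420: x ≡ 57 (mod 420).
Verify: 57 mod 20 = 17, 57 mod 21 = 15, 57 mod 12 = 9.

x ≡ 57 (mod 420).


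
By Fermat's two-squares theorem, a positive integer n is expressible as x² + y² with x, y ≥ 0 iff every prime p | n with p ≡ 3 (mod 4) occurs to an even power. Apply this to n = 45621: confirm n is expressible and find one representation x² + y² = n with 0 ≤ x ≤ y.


Step 1: Factor n = 45621 = 3^2 · 37 · 137.
Step 2: Check the mod-4 condition on each prime factor: 3 ≡ 3 (mod 4), exponent 2 (must be even); 37 ≡ 1 (mod 4), exponent 1; 137 ≡ 1 (mod 4), exponent 1.
All primes ≡ 3 (mod 4) appear to even exponent (or don't appear), so by the two-squares theorem n IS expressible as a sum of two squares.
Step 3: Build a representation. Group n = k² · m with k = 3 and m = 37 · 137 = 5069 (a product of primes ≡ 1 (mod 4)); a representation of m scales to one of n via (k·x)² + (k·y)² = k²(x² + y²). Each prime p ≡ 1 (mod 4) is itself a sum of two squares; find a² by testing p − a² for a perfect square:
  37: 37 − 1² = 36 = 6² ⇒ 37 = 1² + 6².
  137: 137 − 1² = 136, 137 − 2² = 133, 137 − 3² = 128, 137 − 4² = 121 = 11² ⇒ 137 = 4² + 11².
  Combine using the Brahmagupta–Fibonacci identity (a² + b²)(c² + d²) = (ac − bd)² + (ad + bc)² = (ac + bd)² + (ad − bc)²:
  37 · 137 = 5069: from (1² + 6²)(4² + 11²), take (1·4 − 6·11, 1·11 + 6·4) = (4 − 66, 11 + 24) = (-62, 35); dropping signs (only squares matter) gives (62, 35); check 62² + 35² = 3844 + 1225 = 5069 ✓.
  Scale by k = 3: (3·62, 3·35) = (186, 105).
Step 4: Order so x ≤ y and verify: 105² + 186² = 11025 + 34596 = 45621 = n. ✓

n = 45621 = 105² + 186² (one valid representation with x ≤ y).


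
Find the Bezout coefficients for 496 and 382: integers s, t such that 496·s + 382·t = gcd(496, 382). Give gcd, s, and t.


Euclidean algorithm on (496, 382) — divide until remainder is 0:
  496 = 1 · 382 + 114
  382 = 3 · 114 + 40
  114 = 2 · 40 + 34
  40 = 1 · 34 + 6
  34 = 5 · 6 + 4
  6 = 1 · 4 + 2
  4 = 2 · 2 + 0
gcd(496, 382) = 2.
Track Bezout coefficients alongside the remainders: start with r₀ = 496 = a·1 + b·0 (s = 1, t = 0) and r₁ = 382 = a·0 + b·1 (s = 0, t = 1); each new remainder r_{k+1} = r_{k-1} − q_k·r_k inherits s_{k+1} = s_{k-1} − q_k·s_k, t_{k+1} = t_{k-1} − q_k·t_k, so r_k = a·s_k + b·t_k at every step:
  q = 1: r = 114, s = 1 − 1·0 = 1, t = 0 − 1·1 = -1  (check: 496·1 + 382·(-1) = 114)
  q = 3: r = 40, s = 0 − 3·1 = -3, t = 1 − 3·(-1) = 4  (check: 496·(-3) + 382·4 = 40)
  q = 2: r = 34, s = 1 − 2·(-3) = 7, t = -1 − 2·4 = -9  (check: 496·7 + 382·(-9) = 34)
  q = 1: r = 6, s = -3 − 1·7 = -10, t = 4 − 1·(-9) = 13  (check: 496·(-10) + 382·13 = 6)
  q = 5: r = 4, s = 7 − 5·(-10) = 57, t = -9 − 5·13 = -74  (check: 496·57 + 382·(-74) = 4)
  q = 1: r = 2, s = -10 − 1·57 = -67, t = 13 − 1·(-74) = 87  (check: 496·(-67) + 382·87 = 2)
The row with r = 2 (the gcd) gives the Bezout coefficients s = -67, t = 87.
Result: 496 · (-67) + 382 · (87) = 2.

gcd(496, 382) = 2; s = -67, t = 87 (check: 496·(-67) + 382·87 = 2).


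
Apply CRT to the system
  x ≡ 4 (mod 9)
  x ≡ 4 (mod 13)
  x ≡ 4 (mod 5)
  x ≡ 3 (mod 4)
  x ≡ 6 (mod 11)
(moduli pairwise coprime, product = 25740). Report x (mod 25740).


Product of moduli M = 9 · 13 · 5 · 4 · 11 = 25740.
Merge one congruence at a time:
  Start: x ≡ 4 (mod 9).
  Combine with x ≡ 4 (mod 13); new modulus lcm = 117.
    Write x = 4 + 9·t and substitute into x ≡ 4 (mod 13): 9·t ≡ 4 − 4 = 0 (mod 13).
    The inverse of 9 mod 13 is 3 (since 9·3 = 27 = 2·13 + 1), so t ≡ 3·0 = 0 ≡ 0 (mod 13).
    Then x = 4 + 9·0 = 4, valid modulo lcm(9, 13) = 117: x ≡ 4 (mod 117).
  Combine with x ≡ 4 (mod 5); new modulus lcm = 585.
    Write x = 4 + 117·t and substitute into x ≡ 4 (mod 5): 117·t ≡ 4 − 4 = 0 (mod 5).
    Reduce coefficients mod 5: 2·t ≡ 0 (mod 5).
    The inverse of 2 mod 5 is 3 (since 2·3 = 6 = 1·5 + 1), so t ≡ 3·0 = 0 ≡ 0 (mod 5).
    Then x = 4 + 117·0 = 4, valid modulo lcm(117, 5) = 585: x ≡ 4 (mod 585).
  Combine with x ≡ 3 (mod 4); new modulus lcm = 2340.
    Write x = 4 + 585·t and substitute into x ≡ 3 (mod 4): 585·t ≡ 3 − 4 = -1 (mod 4).
    Reduce coefficients mod 4: 1·t ≡ 3 (mod 4).
    So t ≡ 3 (mod 4).
    Then x = 4 + 585·3 = 1759, valid modulo lcm(585, 4) = 2340: x ≡ 1759 (mod 2340).
  Combine with x ≡ 6 (mod 11); new modulus lcm = 25740.
    Write x = 1759 + 2340·t and substitute into x ≡ 6 (mod 11): 2340·t ≡ 6 − 1759 = -1753 (mod 11).
    Reduce coefficients mod 11: 8·t ≡ 7 (mod 11).
    The inverse of 8 mod 11 is 7 (since 8·7 = 56 = 5·11 + 1), so t ≡ 7·7 = 49 ≡ 5 (mod 11).
    Then x = 1759 + 2340·5 = 13459, valid modulo lcm(2340, 11) = 25740: x ≡ 13459 (mod 25740).
Verify against each original: 13459 mod 9 = 4, 13459 mod 13 = 4, 13459 mod 5 = 4, 13459 mod 4 = 3, 13459 mod 11 = 6.

x ≡ 13459 (mod 25740).


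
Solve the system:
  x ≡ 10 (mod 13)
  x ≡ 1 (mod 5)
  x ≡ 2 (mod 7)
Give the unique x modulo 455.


Moduli 13, 5, 7 are pairwise coprime; by CRT there is a unique solution modulo M = 13 · 5 · 7 = 455.
Solve pairwise, accumulating the modulus:
  Start with x ≡ 10 (mod 13).
  Combine with x ≡ 1 (mod 5): since gcd(13, 5) = 1, we get a unique residue mod 65.
    Write x = 10 + 13·t and substitute into x ≡ 1 (mod 5): 13·t ≡ 1 − 10 = -9 (mod 5).
    Reduce coefficients mod 5: 3·t ≡ 1 (mod 5).
    The inverse of 3 mod 5 is 2 (since 3·2 = 6 = 1·5 + 1), so t ≡ 2·1 = 2 ≡ 2 (mod 5).
    Then x = 10 + 13·2 = 36, valid modulo lcm(13, 5) = 65: x ≡ 36 (mod 65).
  Combine with x ≡ 2 (mod 7): since gcd(65, 7) = 1, we get a unique residue mod 455.
    Write x = 36 + 65·t and substitute into x ≡ 2 (mod 7): 65·t ≡ 2 − 36 = -34 (mod 7).
    Reduce coefficients mod 7: 2·t ≡ 1 (mod 7).
    The inverse of 2 mod 7 is 4 (since 2·4 = 8 = 1·7 + 1), so t ≡ 4·1 = 4 ≡ 4 (mod 7).
    Then x = 36 + 65·4 = 296, valid modulo lcm(65, 7) = 455: x ≡ 296 (mod 455).
Verify: 296 mod 13 = 10 ✓, 296 mod 5 = 1 ✓, 296 mod 7 = 2 ✓.

x ≡ 296 (mod 455).


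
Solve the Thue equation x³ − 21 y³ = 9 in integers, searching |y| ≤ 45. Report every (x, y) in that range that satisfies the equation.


The equation is x³ - 21y³ = 9. For fixed y, x³ = 21·y³ + 9, so a solution requires the RHS to be a perfect cube.
Strategy: iterate y from -45 to 45, compute RHS = 21·y³ + 9, and check whether it is a (positive or negative) perfect cube.
Check small values of y:
  y = 0: RHS = 9 is not a perfect cube.
  y = 1: RHS = 30 is not a perfect cube.
  y = -1: RHS = -12 is not a perfect cube.
  y = 2: RHS = 177 is not a perfect cube.
  y = -2: RHS = -159 is not a perfect cube.
  y = 3: RHS = 576 is not a perfect cube.
  y = -3: RHS = -558 is not a perfect cube.
Continuing the search up to |y| = 45 finds no solutions either.
No (x, y) in the scanned range satisfies the equation.

No integer solutions with |y| ≤ 45.


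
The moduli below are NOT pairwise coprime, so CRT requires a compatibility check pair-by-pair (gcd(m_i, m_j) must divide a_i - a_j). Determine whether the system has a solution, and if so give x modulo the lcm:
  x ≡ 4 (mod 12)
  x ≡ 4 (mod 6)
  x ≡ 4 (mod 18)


Moduli 12, 6, 18 are not pairwise coprime, so CRT works modulo lcm(m_i) when all pairwise compatibility conditions hold.
Pairwise compatibility: gcd(m_i, m_j) must divide a_i - a_j for every pair.
Merge one congruence at a time:
  Start: x ≡ 4 (mod 12).
  Combine with x ≡ 4 (mod 6): gcd(12, 6) = 6; 4 - 4 = 0, which IS divisible by 6, so compatible.
    Write x = 4 + 12·t and substitute into x ≡ 4 (mod 6): 12·t ≡ 4 − 4 = 0 (mod 6).
    Divide the congruence (and modulus) by g = 6: 2·t ≡ 0 (mod 1).
    Modulo 1 every t works; take t = 0.
    Then x = 4 + 12·0 = 4, valid modulo lcm(12, 6) = 12: x ≡ 4 (mod 12).
  Combine with x ≡ 4 (mod 18): gcd(12, 18) = 6; 4 - 4 = 0, which IS divisible by 6, so compatible.
    Write x = 4 + 12·t and substitute into x ≡ 4 (mod 18): 12·t ≡ 4 − 4 = 0 (mod 18).
    Divide the congruence (and modulus) by g = 6: 2·t ≡ 0 (mod 3).
    The inverse of 2 mod 3 is 2 (since 2·2 = 4 = 1·3 + 1), so t ≡ 2·0 = 0 ≡ 0 (mod 3).
    Then x = 4 + 12·0 = 4, valid modulo lcm(12, 18) = 36: x ≡ 4 (mod 36).
Verify: 4 mod 12 = 4, 4 mod 6 = 4, 4 mod 18 = 4.

x ≡ 4 (mod 36).


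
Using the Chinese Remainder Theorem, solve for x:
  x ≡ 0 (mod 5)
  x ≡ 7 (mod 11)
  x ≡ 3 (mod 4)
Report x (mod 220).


Moduli 5, 11, 4 are pairwise coprime; by CRT there is a unique solution modulo M = 5 · 11 · 4 = 220.
Solve pairwise, accumulating the modulus:
  Start with x ≡ 0 (mod 5).
  Combine with x ≡ 7 (mod 11): since gcd(5, 11) = 1, we get a unique residue mod 55.
    Write x = 0 + 5·t and substitute into x ≡ 7 (mod 11): 5·t ≡ 7 − 0 = 7 (mod 11).
    The inverse of 5 mod 11 is 9 (since 5·9 = 45 = 4·11 + 1), so t ≡ 9·7 = 63 ≡ 8 (mod 11).
    Then x = 0 + 5·8 = 40, valid modulo lcm(5, 11) = 55: x ≡ 40 (mod 55).
  Combine with x ≡ 3 (mod 4): since gcd(55, 4) = 1, we get a unique residue mod 220.
    Write x = 40 + 55·t and substitute into x ≡ 3 (mod 4): 55·t ≡ 3 − 40 = -37 (mod 4).
    Reduce coefficients mod 4: 3·t ≡ 3 (mod 4).
    The inverse of 3 mod 4 is 3 (since 3·3 = 9 = 2·4 + 1), so t ≡ 3·3 = 9 ≡ 1 (mod 4).
    Then x = 40 + 55·1 = 95, valid modulo lcm(55, 4) = 220: x ≡ 95 (mod 220).
Verify: 95 mod 5 = 0 ✓, 95 mod 11 = 7 ✓, 95 mod 4 = 3 ✓.

x ≡ 95 (mod 220).


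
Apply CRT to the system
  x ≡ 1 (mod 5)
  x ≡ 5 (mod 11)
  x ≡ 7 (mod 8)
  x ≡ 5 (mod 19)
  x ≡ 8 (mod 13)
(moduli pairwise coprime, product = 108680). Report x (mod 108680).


Product of moduli M = 5 · 11 · 8 · 19 · 13 = 108680.
Merge one congruence at a time:
  Start: x ≡ 1 (mod 5).
  Combine with x ≡ 5 (mod 11); new modulus lcm = 55.
    Write x = 1 + 5·t and substitute into x ≡ 5 (mod 11): 5·t ≡ 5 − 1 = 4 (mod 11).
    The inverse of 5 mod 11 is 9 (since 5·9 = 45 = 4·11 + 1), so t ≡ 9·4 = 36 ≡ 3 (mod 11).
    Then x = 1 + 5·3 = 16, valid modulo lcm(5, 11) = 55: x ≡ 16 (mod 55).
  Combine with x ≡ 7 (mod 8); new modulus lcm = 440.
    Write x = 16 + 55·t and substitute into x ≡ 7 (mod 8): 55·t ≡ 7 − 16 = -9 (mod 8).
    Reduce coefficients mod 8: 7·t ≡ 7 (mod 8).
    The inverse of 7 mod 8 is 7 (since 7·7 = 49 = 6·8 + 1), so t ≡ 7·7 = 49 ≡ 1 (mod 8).
    Then x = 16 + 55·1 = 71, valid modulo lcm(55, 8) = 440: x ≡ 71 (mod 440).
  Combine with x ≡ 5 (mod 19); new modulus lcm = 8360.
    Write x = 71 + 440·t and substitute into x ≡ 5 (mod 19): 440·t ≡ 5 − 71 = -66 (mod 19).
    Reduce coefficients mod 19: 3·t ≡ 10 (mod 19).
    The inverse of 3 mod 19 is 13 (since 3·13 = 39 = 2·19 + 1), so t ≡ 13·10 = 130 ≡ 16 (mod 19).
    Then x = 71 + 440·16 = 7111, valid modulo lcm(440, 19) = 8360: x ≡ 7111 (mod 8360).
  Combine with x ≡ 8 (mod 13); new modulus lcm = 108680.
    Write x = 7111 + 8360·t and substitute into x ≡ 8 (mod 13): 8360·t ≡ 8 − 7111 = -7103 (mod 13).
    Reduce coefficients mod 13: 1·t ≡ 8 (mod 13).
    So t ≡ 8 (mod 13).
    Then x = 7111 + 8360·8 = 73991, valid modulo lcm(8360, 13) = 108680: x ≡ 73991 (mod 108680).
Verify against each original: 73991 mod 5 = 1, 73991 mod 11 = 5, 73991 mod 8 = 7, 73991 mod 19 = 5, 73991 mod 13 = 8.

x ≡ 73991 (mod 108680).


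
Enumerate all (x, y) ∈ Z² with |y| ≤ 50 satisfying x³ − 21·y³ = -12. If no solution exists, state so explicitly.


The equation is x³ - 21y³ = -12. For fixed y, x³ = 21·y³ − 12, so a solution requires the RHS to be a perfect cube.
Strategy: iterate y from -50 to 50, compute RHS = 21·y³ − 12, and check whether it is a (positive or negative) perfect cube.
Check small values of y:
  y = 0: RHS = -12 is not a perfect cube.
  y = 1: RHS = 9 is not a perfect cube.
  y = -1: RHS = -33 is not a perfect cube.
  y = 2: RHS = 156 is not a perfect cube.
  y = -2: RHS = -180 is not a perfect cube.
  y = 3: RHS = 555 is not a perfect cube.
  y = -3: RHS = -579 is not a perfect cube.
Continuing the search up to |y| = 50 finds no solutions either.
No (x, y) in the scanned range satisfies the equation.

No integer solutions with |y| ≤ 50.


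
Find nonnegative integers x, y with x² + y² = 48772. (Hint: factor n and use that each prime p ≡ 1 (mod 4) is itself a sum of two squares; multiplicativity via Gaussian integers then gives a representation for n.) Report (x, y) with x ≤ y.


Step 1: Factor n = 48772 = 2^2 · 89 · 137.
Step 2: Check the mod-4 condition on each prime factor: 2 = 2 (special); 89 ≡ 1 (mod 4), exponent 1; 137 ≡ 1 (mod 4), exponent 1.
All primes ≡ 3 (mod 4) appear to even exponent (or don't appear), so by the two-squares theorem n IS expressible as a sum of two squares.
Step 3: Build a representation. Group n = k² · m with k = 2 and m = 89 · 137 = 12193 (a product of primes ≡ 1 (mod 4)); a representation of m scales to one of n via (k·x)² + (k·y)² = k²(x² + y²). Each prime p ≡ 1 (mod 4) is itself a sum of two squares; find a² by testing p − a² for a perfect square:
  89: 89 − 1² = 88, 89 − 2² = 85, 89 − 3² = 80, 89 − 4² = 73, 89 − 5² = 64 = 8² ⇒ 89 = 5² + 8².
  137: 137 − 1² = 136, 137 − 2² = 133, 137 − 3² = 128, 137 − 4² = 121 = 11² ⇒ 137 = 4² + 11².
  Combine using the Brahmagupta–Fibonacci identity (a² + b²)(c² + d²) = (ac − bd)² + (ad + bc)² = (ac + bd)² + (ad − bc)²:
  89 · 137 = 12193: from (5² + 8²)(4² + 11²), take (5·4 − 8·11, 5·11 + 8·4) = (20 − 88, 55 + 32) = (-68, 87); dropping signs (only squares matter) gives (68, 87); check 68² + 87² = 4624 + 7569 = 12193 ✓.
  Scale by k = 2: (2·68, 2·87) = (136, 174).
Step 4: Order so x ≤ y and verify: 136² + 174² = 18496 + 30276 = 48772 = n. ✓

n = 48772 = 136² + 174² (one valid representation with x ≤ y).


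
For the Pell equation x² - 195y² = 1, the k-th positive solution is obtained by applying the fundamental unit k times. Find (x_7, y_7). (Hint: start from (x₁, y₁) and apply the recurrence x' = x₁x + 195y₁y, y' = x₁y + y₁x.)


Step 1: Find the fundamental solution (x₁, y₁) of x² - 195y² = 1.
  Expand √195 as a continued fraction. a₀ = ⌊√195⌋ = 13; iterate m_{k+1} = d_k·a_k − m_k, d_{k+1} = (195 − m_{k+1}²)/d_k, a_{k+1} = ⌊(a₀ + m_{k+1})/d_{k+1}⌋ (starting m₀ = 0, d₀ = 1), with convergents p_k = a_k·p_{k-1} + p_{k-2}, q_k = a_k·q_{k-1} + q_{k-2} (p₋₁ = 1, q₋₁ = 0):
  k = 0: a₀ = 13; p₀/q₀ = 13/1; p₀² − 195·q₀² = 169 − 195 = -26.
  k = 1: m = 13, d = 26, a = ⌊(13 + 13)/26⌋ = 1; p/q = (1·13 + 1)/(1·1 + 0) = 14/1; p² − 195·q² = 196 − 195 = 1.
  The first convergent with p² − 195·q² = 1 gives the fundamental solution (x₁, y₁) = (14, 1).
Step 2: Apply the recurrence (x_{n+1}, y_{n+1}) = (x₁x_n + 195y₁y_n, x₁y_n + y₁x_n) repeatedly.
  From (x_1, y_1) = (14, 1): x_2 = 14·14 + 195·1·1 = 391; y_2 = 14·1 + 1·14 = 28.
  From (x_2, y_2) = (391, 28): x_3 = 14·391 + 195·1·28 = 10934; y_3 = 14·28 + 1·391 = 783.
  From (x_3, y_3) = (10934, 783): x_4 = 14·10934 + 195·1·783 = 305761; y_4 = 14·783 + 1·10934 = 21896.
  From (x_4, y_4) = (305761, 21896): x_5 = 14·305761 + 195·1·21896 = 8550374; y_5 = 14·21896 + 1·305761 = 612305.
  From (x_5, y_5) = (8550374, 612305): x_6 = 14·8550374 + 195·1·612305 = 239104711; y_6 = 14·612305 + 1·8550374 = 17122644.
  From (x_6, y_6) = (239104711, 17122644): x_7 = 14·239104711 + 195·1·17122644 = 6686381534; y_7 = 14·17122644 + 1·239104711 = 478821727.
Step 3: Verify x_7² - 195·y_7² = 44707698018216193156 - 44707698018216193155 = 1 (should be 1). ✓

(x_1, y_1) = (14, 1); (x_7, y_7) = (6686381534, 478821727).


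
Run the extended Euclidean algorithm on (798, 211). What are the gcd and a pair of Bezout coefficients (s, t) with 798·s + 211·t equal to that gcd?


Euclidean algorithm on (798, 211) — divide until remainder is 0:
  798 = 3 · 211 + 165
  211 = 1 · 165 + 46
  165 = 3 · 46 + 27
  46 = 1 · 27 + 19
  27 = 1 · 19 + 8
  19 = 2 · 8 + 3
  8 = 2 · 3 + 2
  3 = 1 · 2 + 1
  2 = 2 · 1 + 0
gcd(798, 211) = 1.
Track Bezout coefficients alongside the remainders: start with r₀ = 798 = a·1 + b·0 (s = 1, t = 0) and r₁ = 211 = a·0 + b·1 (s = 0, t = 1); each new remainder r_{k+1} = r_{k-1} − q_k·r_k inherits s_{k+1} = s_{k-1} − q_k·s_k, t_{k+1} = t_{k-1} − q_k·t_k, so r_k = a·s_k + b·t_k at every step:
  q = 3: r = 165, s = 1 − 3·0 = 1, t = 0 − 3·1 = -3  (check: 798·1 + 211·(-3) = 165)
  q = 1: r = 46, s = 0 − 1·1 = -1, t = 1 − 1·(-3) = 4  (check: 798·(-1) + 211·4 = 46)
  q = 3: r = 27, s = 1 − 3·(-1) = 4, t = -3 − 3·4 = -15  (check: 798·4 + 211·(-15) = 27)
  q = 1: r = 19, s = -1 − 1·4 = -5, t = 4 − 1·(-15) = 19  (check: 798·(-5) + 211·19 = 19)
  q = 1: r = 8, s = 4 − 1·(-5) = 9, t = -15 − 1·19 = -34  (check: 798·9 + 211·(-34) = 8)
  q = 2: r = 3, s = -5 − 2·9 = -23, t = 19 − 2·(-34) = 87  (check: 798·(-23) + 211·87 = 3)
  q = 2: r = 2, s = 9 − 2·(-23) = 55, t = -34 − 2·87 = -208  (check: 798·55 + 211·(-208) = 2)
  q = 1: r = 1, s = -23 − 1·55 = -78, t = 87 − 1·(-208) = 295  (check: 798·(-78) + 211·295 = 1)
The row with r = 1 (the gcd) gives the Bezout coefficients s = -78, t = 295.
Result: 798 · (-78) + 211 · (295) = 1.

gcd(798, 211) = 1; s = -78, t = 295 (check: 798·(-78) + 211·295 = 1).


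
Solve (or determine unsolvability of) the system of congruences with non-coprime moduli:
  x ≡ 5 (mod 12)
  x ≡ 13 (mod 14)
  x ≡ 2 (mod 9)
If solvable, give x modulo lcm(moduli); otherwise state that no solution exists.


Moduli 12, 14, 9 are not pairwise coprime, so CRT works modulo lcm(m_i) when all pairwise compatibility conditions hold.
Pairwise compatibility: gcd(m_i, m_j) must divide a_i - a_j for every pair.
Merge one congruence at a time:
  Start: x ≡ 5 (mod 12).
  Combine with x ≡ 13 (mod 14): gcd(12, 14) = 2; 13 - 5 = 8, which IS divisible by 2, so compatible.
    Write x = 5 + 12·t and substitute into x ≡ 13 (mod 14): 12·t ≡ 13 − 5 = 8 (mod 14).
    Divide the congruence (and modulus) by g = 2: 6·t ≡ 4 (mod 7).
    The inverse of 6 mod 7 is 6 (since 6·6 = 36 = 5·7 + 1), so t ≡ 6·4 = 24 ≡ 3 (mod 7).
    Then x = 5 + 12·3 = 41, valid modulo lcm(12, 14) = 84: x ≡ 41 (mod 84).
  Combine with x ≡ 2 (mod 9): gcd(84, 9) = 3; 2 - 41 = -39, which IS divisible by 3, so compatible.
    Write x = 41 + 84·t and substitute into x ≡ 2 (mod 9): 84·t ≡ 2 − 41 = -39 (mod 9).
    Divide the congruence (and modulus) by g = 3: 28·t ≡ -13 (mod 3).
    Reduce coefficients mod 3: 1·t ≡ 2 (mod 3).
    So t ≡ 2 (mod 3).
    Then x = 41 + 84·2 = 209, valid modulo lcm(84, 9) = 252: x ≡ 209 (mod 252).
Verify: 209 mod 12 = 5, 209 mod 14 = 13, 209 mod 9 = 2.

x ≡ 209 (mod 252).


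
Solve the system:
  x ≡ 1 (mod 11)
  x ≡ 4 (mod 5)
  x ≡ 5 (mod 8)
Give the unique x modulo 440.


Moduli 11, 5, 8 are pairwise coprime; by CRT there is a unique solution modulo M = 11 · 5 · 8 = 440.
Solve pairwise, accumulating the modulus:
  Start with x ≡ 1 (mod 11).
  Combine with x ≡ 4 (mod 5): since gcd(11, 5) = 1, we get a unique residue mod 55.
    Write x = 1 + 11·t and substitute into x ≡ 4 (mod 5): 11·t ≡ 4 − 1 = 3 (mod 5).
    Reduce coefficients mod 5: 1·t ≡ 3 (mod 5).
    So t ≡ 3 (mod 5).
    Then x = 1 + 11·3 = 34, valid modulo lcm(11, 5) = 55: x ≡ 34 (mod 55).
  Combine with x ≡ 5 (mod 8): since gcd(55, 8) = 1, we get a unique residue mod 440.
    Write x = 34 + 55·t and substitute into x ≡ 5 (mod 8): 55·t ≡ 5 − 34 = -29 (mod 8).
    Reduce coefficients mod 8: 7·t ≡ 3 (mod 8).
    The inverse of 7 mod 8 is 7 (since 7·7 = 49 = 6·8 + 1), so t ≡ 7·3 = 21 ≡ 5 (mod 8).
    Then x = 34 + 55·5 = 309, valid modulo lcm(55, 8) = 440: x ≡ 309 (mod 440).
Verify: 309 mod 11 = 1 ✓, 309 mod 5 = 4 ✓, 309 mod 8 = 5 ✓.

x ≡ 309 (mod 440).


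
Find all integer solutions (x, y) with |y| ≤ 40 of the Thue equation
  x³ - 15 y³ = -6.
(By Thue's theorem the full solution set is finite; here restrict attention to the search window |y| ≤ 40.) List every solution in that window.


The equation is x³ - 15y³ = -6. For fixed y, x³ = 15·y³ − 6, so a solution requires the RHS to be a perfect cube.
Strategy: iterate y from -40 to 40, compute RHS = 15·y³ − 6, and check whether it is a (positive or negative) perfect cube.
Check small values of y:
  y = 0: RHS = -6 is not a perfect cube.
  y = 1: RHS = 9 is not a perfect cube.
  y = -1: RHS = -21 is not a perfect cube.
  y = 2: RHS = 114 is not a perfect cube.
  y = -2: RHS = -126 is not a perfect cube.
  y = 3: RHS = 399 is not a perfect cube.
  y = -3: RHS = -411 is not a perfect cube.
Continuing the search up to |y| = 40 finds no solutions either.
No (x, y) in the scanned range satisfies the equation.

No integer solutions with |y| ≤ 40.


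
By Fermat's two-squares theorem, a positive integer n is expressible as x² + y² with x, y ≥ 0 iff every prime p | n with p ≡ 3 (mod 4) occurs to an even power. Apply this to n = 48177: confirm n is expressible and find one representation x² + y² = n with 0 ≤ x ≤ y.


Step 1: Factor n = 48177 = 3^2 · 53 · 101.
Step 2: Check the mod-4 condition on each prime factor: 3 ≡ 3 (mod 4), exponent 2 (must be even); 53 ≡ 1 (mod 4), exponent 1; 101 ≡ 1 (mod 4), exponent 1.
All primes ≡ 3 (mod 4) appear to even exponent (or don't appear), so by the two-squares theorem n IS expressible as a sum of two squares.
Step 3: Build a representation. Group n = k² · m with k = 3 and m = 53 · 101 = 5353 (a product of primes ≡ 1 (mod 4)); a representation of m scales to one of n via (k·x)² + (k·y)² = k²(x² + y²). Each prime p ≡ 1 (mod 4) is itself a sum of two squares; find a² by testing p − a² for a perfect square:
  53: 53 − 1² = 52, 53 − 2² = 49 = 7² ⇒ 53 = 2² + 7².
  101: 101 − 1² = 100 = 10² ⇒ 101 = 1² + 10².
  Combine using the Brahmagupta–Fibonacci identity (a² + b²)(c² + d²) = (ac − bd)² + (ad + bc)² = (ac + bd)² + (ad − bc)²:
  53 · 101 = 5353: from (2² + 7²)(1² + 10²), take (2·1 − 7·10, 2·10 + 7·1) = (2 − 70, 20 + 7) = (-68, 27); dropping signs (only squares matter) gives (68, 27); check 68² + 27² = 4624 + 729 = 5353 ✓.
  Scale by k = 3: (3·68, 3·27) = (204, 81).
Step 4: Order so x ≤ y and verify: 81² + 204² = 6561 + 41616 = 48177 = n. ✓

n = 48177 = 81² + 204² (one valid representation with x ≤ y).


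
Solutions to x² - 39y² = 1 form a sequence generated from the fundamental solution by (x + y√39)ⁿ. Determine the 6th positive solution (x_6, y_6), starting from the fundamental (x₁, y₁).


Step 1: Find the fundamental solution (x₁, y₁) of x² - 39y² = 1.
  Expand √39 as a continued fraction. a₀ = ⌊√39⌋ = 6; iterate m_{k+1} = d_k·a_k − m_k, d_{k+1} = (39 − m_{k+1}²)/d_k, a_{k+1} = ⌊(a₀ + m_{k+1})/d_{k+1}⌋ (starting m₀ = 0, d₀ = 1), with convergents p_k = a_k·p_{k-1} + p_{k-2}, q_k = a_k·q_{k-1} + q_{k-2} (p₋₁ = 1, q₋₁ = 0):
  k = 0: a₀ = 6; p₀/q₀ = 6/1; p₀² − 39·q₀² = 36 − 39 = -3.
  k = 1: m = 6, d = 3, a = ⌊(6 + 6)/3⌋ = 4; p/q = (4·6 + 1)/(4·1 + 0) = 25/4; p² − 39·q² = 625 − 624 = 1.
  The first convergent with p² − 39·q² = 1 gives the fundamental solution (x₁, y₁) = (25, 4).
Step 2: Apply the recurrence (x_{n+1}, y_{n+1}) = (x₁x_n + 39y₁y_n, x₁y_n + y₁x_n) repeatedly.
  From (x_1, y_1) = (25, 4): x_2 = 25·25 + 39·4·4 = 1249; y_2 = 25·4 + 4·25 = 200.
  From (x_2, y_2) = (1249, 200): x_3 = 25·1249 + 39·4·200 = 62425; y_3 = 25·200 + 4·1249 = 9996.
  From (x_3, y_3) = (62425, 9996): x_4 = 25·62425 + 39·4·9996 = 3120001; y_4 = 25·9996 + 4·62425 = 499600.
  From (x_4, y_4) = (3120001, 499600): x_5 = 25·3120001 + 39·4·499600 = 155937625; y_5 = 25·499600 + 4·3120001 = 24970004.
  From (x_5, y_5) = (155937625, 24970004): x_6 = 25·155937625 + 39·4·24970004 = 7793761249; y_6 = 25·24970004 + 4·155937625 = 1248000600.
Step 3: Verify x_6² - 39·y_6² = 60742714406414040001 - 60742714406414040000 = 1 (should be 1). ✓

(x_1, y_1) = (25, 4); (x_6, y_6) = (7793761249, 1248000600).
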